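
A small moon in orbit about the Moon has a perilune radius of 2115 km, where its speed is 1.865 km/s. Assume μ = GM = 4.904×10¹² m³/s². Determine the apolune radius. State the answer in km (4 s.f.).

apolune radius ≈ 6347 km

r_p = 2.115×10⁶ m.
Specific energy ε = v²/2 − μ/r = -5.796×10⁵ J/kg, so a = −μ/(2ε) = 4.231×10⁶ m.
The apsides satisfy r_p + r_a = 2a, so the apolune radius is 2a − r_p = 6.347×10⁶ m = 6346.5 km.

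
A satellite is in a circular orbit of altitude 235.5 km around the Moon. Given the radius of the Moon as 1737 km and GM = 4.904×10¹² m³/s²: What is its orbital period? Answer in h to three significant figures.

T ≈ 2.18 h

r = 1737 + 235.5 = 1972.5 km = 1.9725×10⁶ m.
Kepler's third law: T = 2π√(r³/μ) = 2π√((1.972×10⁶)³ / 4.904×10¹²).
r³/μ = 1.565×10⁶ s², so T = 2π × 1.251×10³ = 7.860×10³ s.
Converting: 7.860×10³ s ÷ 3600 = 2.183 h.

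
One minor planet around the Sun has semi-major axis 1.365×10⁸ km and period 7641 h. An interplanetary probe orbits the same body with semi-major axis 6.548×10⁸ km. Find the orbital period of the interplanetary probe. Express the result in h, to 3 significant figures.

Kepler's third law: T² ∝ a³, so T₂ = T₁ (a₂/a₁)^(3/2).
a₂/a₁ = 4.797, (a₂/a₁)^(3/2) = 10.51.
T₂ = 7641 × 10.51 = 80280 h.

T₂ ≈ 80300 h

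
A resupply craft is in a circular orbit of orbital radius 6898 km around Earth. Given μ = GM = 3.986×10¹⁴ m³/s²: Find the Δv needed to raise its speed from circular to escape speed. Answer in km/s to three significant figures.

Δv ≈ 3.15 km/s

r = 6898 km = 6.898×10⁶ m.
Circular speed v_c = √(μ/r) = 7602 m/s.
Escape speed v_esc = √(2μ/r) = √2 × v_c = 10750 m/s.
Δv = v_esc − v_c = 3149 m/s = 3.149 km/s.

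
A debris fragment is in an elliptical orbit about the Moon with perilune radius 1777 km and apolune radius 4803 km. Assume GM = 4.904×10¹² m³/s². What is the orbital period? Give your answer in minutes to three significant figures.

Semi-major axis a = (r_p + r_a)/2 = (1777.0 + 4803.0)/2 = 3290.0 km = 3.290×10⁶ m.
By Kepler's third law T = 2π√(a³/μ) = 2π × 2.695×10³ = 1.693×10⁴ s.
= 282.2 minutes.

T ≈ 282 minutes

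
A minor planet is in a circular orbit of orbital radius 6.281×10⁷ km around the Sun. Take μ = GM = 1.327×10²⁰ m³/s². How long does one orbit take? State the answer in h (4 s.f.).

r = 6.281×10⁷ km = 6.281×10¹⁰ m.
Kepler's third law: T = 2π√(r³/μ) = 2π√((6.281×10¹⁰)³ / 1.327×10²⁰).
r³/μ = 1.867×10¹² s², so T = 2π × 1.366×10⁶ = 8.586×10⁶ s.
Converting: 8.586×10⁶ s ÷ 3600 = 2385 h.

T ≈ 2385 h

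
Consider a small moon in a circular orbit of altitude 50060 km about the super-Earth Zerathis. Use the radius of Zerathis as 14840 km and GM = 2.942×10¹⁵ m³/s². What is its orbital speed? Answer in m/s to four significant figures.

r = 14840 + 50060 = 64900 km = 6.4900×10⁷ m.
For a circular orbit v = √(μ/r) = √(2.942×10¹⁵ / 6.490×10⁷) = √(4.533×10⁷) = 6733 m/s.

v ≈ 6733 m/s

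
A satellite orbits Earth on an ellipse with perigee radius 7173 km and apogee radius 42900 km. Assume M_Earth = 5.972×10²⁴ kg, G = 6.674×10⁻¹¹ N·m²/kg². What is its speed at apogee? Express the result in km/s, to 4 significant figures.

μ = GM = 6.674×10⁻¹¹ × 5.972×10²⁴ = 3.986×10¹⁴ m³/s².
Semi-major axis a = (r_p + r_a)/2 = 25036 km = 2.504×10⁷ m.
Vis-viva: v² = μ(2/r − 1/a) = 3.986×10¹⁴ × (4.662×10⁻⁸ − 3.994×10⁻⁸) = 2.662×10⁶ m²/s².
v = 1632 m/s = 1.632 km/s.

v ≈ 1.632 km/s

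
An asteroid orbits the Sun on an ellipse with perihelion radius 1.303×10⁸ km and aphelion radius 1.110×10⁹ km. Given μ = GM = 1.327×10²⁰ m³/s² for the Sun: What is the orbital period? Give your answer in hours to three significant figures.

T ≈ 74000 hours

Semi-major axis a = (r_p + r_a)/2 = (1.3030×10⁸ + 1.1100×10⁹)/2 = 6.2015×10⁸ km = 6.202×10¹¹ m.
By Kepler's third law T = 2π√(a³/μ) = 2π × 4.239×10⁷ = 2.664×10⁸ s.
= 73990 hours.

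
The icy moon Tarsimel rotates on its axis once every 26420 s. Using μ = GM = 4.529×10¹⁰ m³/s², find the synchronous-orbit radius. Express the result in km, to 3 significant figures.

r_sync ≈ 929 km

A synchronous orbit has period T, so by Kepler's third law a = (μT²/4π²)^(1/3).
μT²/4π² = 4.529×10¹⁰ × (2.642×10⁴)² / 39.48 = 8.008×10¹⁷ m³.
a = 9.286×10⁵ m = 928.62 km.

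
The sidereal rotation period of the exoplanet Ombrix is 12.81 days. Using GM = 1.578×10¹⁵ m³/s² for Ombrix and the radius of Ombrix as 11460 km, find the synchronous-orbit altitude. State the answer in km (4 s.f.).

T = 12.81 days = 1.107×10⁶ s.
A synchronous orbit has period T, so by Kepler's third law a = (μT²/4π²)^(1/3).
μT²/4π² = 1.578×10¹⁵ × (1.107×10⁶)² / 39.48 = 4.896×10²⁵ m³.
a = 3.658×10⁸ m = 3.6584×10⁵ km.
Altitude h = a − R = 3.6584×10⁵ − 11460 = 3.5438×10⁵ km.

h_sync ≈ 3.544×10⁵ km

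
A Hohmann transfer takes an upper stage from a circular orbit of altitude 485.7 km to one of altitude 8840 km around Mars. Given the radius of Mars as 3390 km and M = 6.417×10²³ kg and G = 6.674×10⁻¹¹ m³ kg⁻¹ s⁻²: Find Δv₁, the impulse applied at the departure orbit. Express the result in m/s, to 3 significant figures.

μ = GM = 6.674×10⁻¹¹ × 6.417×10²³ = 4.283×10¹³ m³/s².
r₁ = 3390 + 485.7 = 3875.7 km = 3.8757×10⁶ m.
r₂ = 3390 + 8840 = 12230 km = 1.2230×10⁷ m.
Transfer ellipse a_t = (r₁ + r₂)/2 = 8.053×10⁶ m.
At r₁: circular v_c1 = √(μ/r₁) = 3324 m/s; transfer-periapsis v_p = √[μ(2/r₁ − 1/a_t)] = 4097 m/s.
Δv₁ = v_p − v_c1 = 772.4 m/s.

Δv ≈ 772 m/s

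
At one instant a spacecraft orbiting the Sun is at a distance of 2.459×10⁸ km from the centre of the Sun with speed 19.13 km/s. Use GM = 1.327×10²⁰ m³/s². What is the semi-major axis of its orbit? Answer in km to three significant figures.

r = 2.459×10¹¹ m.
Specific orbital energy ε = v²/2 − μ/r = (19130)²/2 − 1.327×10²⁰/2.459×10¹¹ = -3.567×10⁸ J/kg.
Since ε = −μ/(2a), a = −μ/(2ε) = 1.860×10¹¹ m = 1.8603×10⁸ km.

a ≈ 1.86×10⁸ km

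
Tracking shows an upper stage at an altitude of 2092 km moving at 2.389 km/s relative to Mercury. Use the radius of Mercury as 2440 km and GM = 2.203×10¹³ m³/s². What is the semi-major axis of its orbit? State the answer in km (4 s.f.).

r = 2440 + 2092 = 4532.0 km = 4.532×10⁶ m.
Specific orbital energy ε = v²/2 − μ/r = (2389)²/2 − 2.203×10¹³/4.532×10⁶ = -2.007×10⁶ J/kg.
Since ε = −μ/(2a), a = −μ/(2ε) = 5.487×10⁶ m = 5487.4 km.

a ≈ 5487 km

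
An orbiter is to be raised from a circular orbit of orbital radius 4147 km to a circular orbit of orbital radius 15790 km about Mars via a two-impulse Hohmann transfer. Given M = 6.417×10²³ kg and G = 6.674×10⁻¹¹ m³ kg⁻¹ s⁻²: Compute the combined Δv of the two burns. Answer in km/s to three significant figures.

Δv_total ≈ 1.42 km/s

μ = GM = 6.674×10⁻¹¹ × 6.417×10²³ = 4.283×10¹³ m³/s².
r₁ = 4147 km = 4.147×10⁶ m.
r₂ = 15790 km = 1.579×10⁷ m.
Transfer ellipse a_t = (r₁ + r₂)/2 = 9.968×10⁶ m.
At r₁: circular v_c1 = √(μ/r₁) = 3214 m/s; transfer-periapsis v_p = √[μ(2/r₁ − 1/a_t)] = 4045 m/s.
Δv₁ = v_p − v_c1 = 830.9 m/s.
At r₂: circular v_c2 = √(μ/r₂) = 1647 m/s; transfer-apoapsis v_a = √[μ(2/r₂ − 1/a_t)] = 1062 m/s.
Δv₂ = v_c2 − v_a = 584.7 m/s.
Total Δv = Δv₁ + Δv₂ = 1416 m/s = 1.416 km/s.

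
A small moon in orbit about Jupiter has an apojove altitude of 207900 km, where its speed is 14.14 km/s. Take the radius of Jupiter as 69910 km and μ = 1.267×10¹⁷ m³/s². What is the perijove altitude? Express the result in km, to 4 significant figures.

perijove altitude ≈ 8082 km

r_a = 69910 + 207900 = 2.7781×10⁵ km = 2.778×10⁸ m.
Specific energy ε = v²/2 − μ/r = -3.561×10⁸ J/kg, so a = −μ/(2ε) = 1.779×10⁸ m.
The apsides satisfy r_p + r_a = 2a, so the perijove radius is 2a − r_a = 7.799×10⁷ m = 77992 km.
Perijove altitude = 77992 − 69910 = 8081.6 km.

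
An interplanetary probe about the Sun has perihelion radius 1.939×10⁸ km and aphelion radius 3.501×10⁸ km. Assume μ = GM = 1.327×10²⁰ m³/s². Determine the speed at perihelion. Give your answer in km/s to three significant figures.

Semi-major axis a = (r_p + r_a)/2 = 2.7200×10⁸ km = 2.720×10¹¹ m.
Vis-viva: v² = μ(2/r − 1/a) = 1.327×10²⁰ × (1.031×10⁻¹¹ − 3.676×10⁻¹²) = 8.809×10⁸ m²/s².
v = 29680 m/s = 29.68 km/s.

v ≈ 29.7 km/s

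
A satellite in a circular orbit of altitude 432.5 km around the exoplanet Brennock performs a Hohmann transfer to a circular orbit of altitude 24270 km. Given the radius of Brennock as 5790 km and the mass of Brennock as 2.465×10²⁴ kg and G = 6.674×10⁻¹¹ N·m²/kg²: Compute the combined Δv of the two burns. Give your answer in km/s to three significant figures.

Δv_total ≈ 2.45 km/s

μ = GM = 6.674×10⁻¹¹ × 2.465×10²⁴ = 1.645×10¹⁴ m³/s².
r₁ = 5790 + 432.5 = 6222.5 km = 6.2225×10⁶ m.
r₂ = 5790 + 24270 = 30060 km = 3.0060×10⁷ m.
Transfer ellipse a_t = (r₁ + r₂)/2 = 1.814×10⁷ m.
At r₁: circular v_c1 = √(μ/r₁) = 5142 m/s; transfer-periapsis v_p = √[μ(2/r₁ − 1/a_t)] = 6619 m/s.
Δv₁ = v_p − v_c1 = 1477 m/s.
At r₂: circular v_c2 = √(μ/r₂) = 2339 m/s; transfer-apoapsis v_a = √[μ(2/r₂ − 1/a_t)] = 1370 m/s.
Δv₂ = v_c2 − v_a = 969.3 m/s.
Total Δv = Δv₁ + Δv₂ = 2446 m/s = 2.446 km/s.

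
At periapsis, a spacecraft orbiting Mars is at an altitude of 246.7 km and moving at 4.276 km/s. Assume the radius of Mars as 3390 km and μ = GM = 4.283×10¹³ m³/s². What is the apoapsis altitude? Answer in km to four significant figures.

apoapsis altitude ≈ 9227 km

r_p = 3390 + 246.7 = 3636.7 km = 3.637×10⁶ m.
Specific energy ε = v²/2 − μ/r = -2.635×10⁶ J/kg, so a = −μ/(2ε) = 8.127×10⁶ m.
The apsides satisfy r_p + r_a = 2a, so the apoapsis radius is 2a − r_p = 1.262×10⁷ m = 12617 km.
Apoapsis altitude = 12617 − 3390 = 9227.1 km.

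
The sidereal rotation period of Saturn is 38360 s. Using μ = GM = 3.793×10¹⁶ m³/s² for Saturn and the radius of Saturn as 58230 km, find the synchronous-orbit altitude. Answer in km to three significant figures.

A synchronous orbit has period T, so by Kepler's third law a = (μT²/4π²)^(1/3).
μT²/4π² = 3.793×10¹⁶ × (3.836×10⁴)² / 39.48 = 1.414×10²⁴ m³.
a = 1.122×10⁸ m = 1.1223×10⁵ km.
Altitude h = a − R = 1.1223×10⁵ − 58230 = 54005 km.

h_sync ≈ 54000 km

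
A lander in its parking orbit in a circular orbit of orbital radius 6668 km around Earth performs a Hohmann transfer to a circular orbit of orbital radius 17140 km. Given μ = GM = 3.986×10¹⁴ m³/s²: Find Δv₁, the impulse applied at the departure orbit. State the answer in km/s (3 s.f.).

Δv ≈ 1.55 km/s

r₁ = 6668 km = 6.668×10⁶ m.
r₂ = 17140 km = 1.714×10⁷ m.
Transfer ellipse a_t = (r₁ + r₂)/2 = 1.190×10⁷ m.
At r₁: circular v_c1 = √(μ/r₁) = 7732 m/s; transfer-perigee v_p = √[μ(2/r₁ − 1/a_t)] = 9277 m/s.
Δv₁ = v_p − v_c1 = 1546 m/s.
= 1.546 km/s.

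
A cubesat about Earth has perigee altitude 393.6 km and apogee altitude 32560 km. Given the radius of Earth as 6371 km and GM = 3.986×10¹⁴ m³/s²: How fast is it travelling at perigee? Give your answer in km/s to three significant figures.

v ≈ 10.0 km/s

r_p = 6371 + 393.6 = 6764.6 km = 6.7646×10⁶ m.
r_a = 6371 + 32560 = 38931 km = 3.8931×10⁷ m.
Semi-major axis a = (r_p + r_a)/2 = 22848 km = 2.285×10⁷ m.
Vis-viva: v² = μ(2/r − 1/a) = 3.986×10¹⁴ × (2.957×10⁻⁷ − 4.377×10⁻⁸) = 1.004×10⁸ m²/s².
v = 10020 m/s = 10.02 km/s.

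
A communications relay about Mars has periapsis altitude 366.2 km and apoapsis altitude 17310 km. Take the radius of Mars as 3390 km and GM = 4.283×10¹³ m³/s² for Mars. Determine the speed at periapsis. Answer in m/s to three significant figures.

v ≈ 4390 m/s

r_p = 3390 + 366.2 = 3756.2 km = 3.7562×10⁶ m.
r_a = 3390 + 17310 = 20700 km = 2.0700×10⁷ m.
Semi-major axis a = (r_p + r_a)/2 = 12228 km = 1.223×10⁷ m.
Vis-viva: v² = μ(2/r − 1/a) = 4.283×10¹³ × (5.325×10⁻⁷ − 8.178×10⁻⁸) = 1.930×10⁷ m²/s².
v = 4393 m/s.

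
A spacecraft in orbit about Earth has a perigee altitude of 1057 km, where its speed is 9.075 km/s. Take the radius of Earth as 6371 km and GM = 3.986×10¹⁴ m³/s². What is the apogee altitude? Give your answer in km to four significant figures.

apogee altitude ≈ 18130 km

r_p = 6371 + 1057 = 7428.0 km = 7.428×10⁶ m.
Specific energy ε = v²/2 − μ/r = -1.248×10⁷ J/kg, so a = −μ/(2ε) = 1.596×10⁷ m.
The apsides satisfy r_p + r_a = 2a, so the apogee radius is 2a − r_p = 2.450×10⁷ m = 24501 km.
Apogee altitude = 24501 − 6371 = 18130 km.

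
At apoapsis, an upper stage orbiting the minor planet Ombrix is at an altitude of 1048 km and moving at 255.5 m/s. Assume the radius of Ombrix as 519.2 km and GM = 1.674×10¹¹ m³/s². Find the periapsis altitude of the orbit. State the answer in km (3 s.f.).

r_a = 519.2 + 1048 = 1567.2 km = 1.567×10⁶ m.
Specific energy ε = v²/2 − μ/r = -7.417×10⁴ J/kg, so a = −μ/(2ε) = 1.128×10⁶ m.
The apsides satisfy r_p + r_a = 2a, so the periapsis radius is 2a − r_a = 6.896×10⁵ m = 689.64 km.
Periapsis altitude = 689.64 − 519.2 = 170.44 km.

periapsis altitude ≈ 170 km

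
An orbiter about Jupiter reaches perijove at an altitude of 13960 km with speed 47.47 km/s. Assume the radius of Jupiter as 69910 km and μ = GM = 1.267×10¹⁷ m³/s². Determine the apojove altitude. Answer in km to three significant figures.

apojove altitude ≈ 1.76×10⁵ km

r_p = 69910 + 13960 = 83870 km = 8.387×10⁷ m.
Specific energy ε = v²/2 − μ/r = -3.840×10⁸ J/kg, so a = −μ/(2ε) = 1.650×10⁸ m.
The apsides satisfy r_p + r_a = 2a, so the apojove radius is 2a − r_p = 2.461×10⁸ m = 2.4610×10⁵ km.
Apojove altitude = 2.4610×10⁵ − 69910 = 1.7619×10⁵ km.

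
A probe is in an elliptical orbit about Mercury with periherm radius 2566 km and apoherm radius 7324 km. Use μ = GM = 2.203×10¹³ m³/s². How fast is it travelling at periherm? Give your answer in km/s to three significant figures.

v ≈ 3.57 km/s

Semi-major axis a = (r_p + r_a)/2 = 4945.0 km = 4.945×10⁶ m.
Vis-viva: v² = μ(2/r − 1/a) = 2.203×10¹³ × (7.794×10⁻⁷ − 2.022×10⁻⁷) = 1.272×10⁷ m²/s².
v = 3566 m/s = 3.566 km/s.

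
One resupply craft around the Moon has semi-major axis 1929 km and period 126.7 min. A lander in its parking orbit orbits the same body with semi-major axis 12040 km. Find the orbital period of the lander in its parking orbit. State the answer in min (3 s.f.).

Kepler's third law: T² ∝ a³, so T₂ = T₁ (a₂/a₁)^(3/2).
a₂/a₁ = 6.242, (a₂/a₁)^(3/2) = 15.59.
T₂ = 126.7 × 15.59 = 1976 min.

T₂ ≈ 1980 min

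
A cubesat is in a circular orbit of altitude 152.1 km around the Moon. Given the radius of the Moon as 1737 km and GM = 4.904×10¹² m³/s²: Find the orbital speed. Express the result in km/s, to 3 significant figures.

v ≈ 1.61 km/s

r = 1737 + 152.1 = 1889.1 km = 1.8891×10⁶ m.
For a circular orbit v = √(μ/r) = √(4.904×10¹² / 1.889×10⁶) = √(2.596×10⁶) = 1611 m/s.
That is 1.611 km/s.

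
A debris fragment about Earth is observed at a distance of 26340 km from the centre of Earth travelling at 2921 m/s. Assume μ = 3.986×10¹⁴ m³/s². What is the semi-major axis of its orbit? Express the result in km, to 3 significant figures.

a ≈ 18300 km

r = 2.634×10⁷ m.
Vis-viva rearranged: 1/a = 2/r − v²/μ = 7.593×10⁻⁸ − 2.141×10⁻⁸ = 5.452×10⁻⁸ m⁻¹.
a = 1.834×10⁷ m = 18340 km.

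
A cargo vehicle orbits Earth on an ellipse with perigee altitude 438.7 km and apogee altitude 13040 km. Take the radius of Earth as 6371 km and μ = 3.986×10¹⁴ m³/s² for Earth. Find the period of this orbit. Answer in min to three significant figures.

r_p = 6371 + 438.7 = 6809.7 km = 6.8097×10⁶ m.
r_a = 6371 + 13040 = 19411 km = 1.9411×10⁷ m.
Semi-major axis a = (r_p + r_a)/2 = (6809.7 + 19411)/2 = 13110 km = 1.311×10⁷ m.
By Kepler's third law T = 2π√(a³/μ) = 2π × 2.378×10³ = 1.494×10⁴ s.
= 249.0 min.

T ≈ 249 min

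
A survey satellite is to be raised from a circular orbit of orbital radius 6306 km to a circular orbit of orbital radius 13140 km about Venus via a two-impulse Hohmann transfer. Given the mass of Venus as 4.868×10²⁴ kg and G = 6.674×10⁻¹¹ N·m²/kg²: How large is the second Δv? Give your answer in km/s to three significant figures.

μ = GM = 6.674×10⁻¹¹ × 4.868×10²⁴ = 3.249×10¹⁴ m³/s².
r₁ = 6306 km = 6.306×10⁶ m.
r₂ = 13140 km = 1.314×10⁷ m.
Transfer ellipse a_t = (r₁ + r₂)/2 = 9.723×10⁶ m.
At r₁: circular v_c1 = √(μ/r₁) = 7178 m/s; transfer-periapsis v_p = √[μ(2/r₁ − 1/a_t)] = 8344 m/s.
At r₂: circular v_c2 = √(μ/r₂) = 4972 m/s; transfer-apoapsis v_a = √[μ(2/r₂ − 1/a_t)] = 4004 m/s.
Δv₂ = v_c2 − v_a = 968.0 m/s.
= 0.968 km/s.

Δv ≈ 0.968 km/s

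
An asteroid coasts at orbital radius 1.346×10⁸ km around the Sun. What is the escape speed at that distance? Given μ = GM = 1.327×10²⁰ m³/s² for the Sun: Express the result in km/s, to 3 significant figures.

r = 1.346×10⁸ km = 1.346×10¹¹ m.
Escape speed v_esc = √(2μ/r) = √(2 × 1.327×10²⁰ / 1.346×10¹¹) = √(1.972×10⁹) = 44400 m/s.
= 44.40 km/s.

v_esc ≈ 44.4 km/s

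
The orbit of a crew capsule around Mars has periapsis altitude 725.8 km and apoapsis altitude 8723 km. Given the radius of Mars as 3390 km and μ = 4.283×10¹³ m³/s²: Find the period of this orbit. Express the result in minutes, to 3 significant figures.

r_p = 3390 + 725.8 = 4115.8 km = 4.1158×10⁶ m.
r_a = 3390 + 8723 = 12113 km = 1.2113×10⁷ m.
Semi-major axis a = (r_p + r_a)/2 = (4115.8 + 12113)/2 = 8114.4 km = 8.114×10⁶ m.
By Kepler's third law T = 2π√(a³/μ) = 2π × 3.532×10³ = 2.219×10⁴ s.
= 369.9 minutes.

T ≈ 370 minutes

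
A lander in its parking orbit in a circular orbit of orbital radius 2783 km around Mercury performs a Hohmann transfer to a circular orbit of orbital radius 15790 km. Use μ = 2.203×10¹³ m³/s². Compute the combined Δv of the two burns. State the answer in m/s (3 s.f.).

r₁ = 2783 km = 2.783×10⁶ m.
r₂ = 15790 km = 1.579×10⁷ m.
Transfer ellipse a_t = (r₁ + r₂)/2 = 9.286×10⁶ m.
At r₁: circular v_c1 = √(μ/r₁) = 2814 m/s; transfer-periherm v_p = √[μ(2/r₁ − 1/a_t)] = 3669 m/s.
Δv₁ = v_p − v_c1 = 855.2 m/s.
At r₂: circular v_c2 = √(μ/r₂) = 1181 m/s; transfer-apoherm v_a = √[μ(2/r₂ − 1/a_t)] = 646.6 m/s.
Δv₂ = v_c2 − v_a = 534.6 m/s.
Total Δv = Δv₁ + Δv₂ = 1390 m/s.

Δv_total ≈ 1390 m/s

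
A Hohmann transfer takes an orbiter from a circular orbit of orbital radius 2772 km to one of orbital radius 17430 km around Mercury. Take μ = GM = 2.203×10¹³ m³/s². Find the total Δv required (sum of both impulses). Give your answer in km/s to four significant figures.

r₁ = 2772 km = 2.772×10⁶ m.
r₂ = 17430 km = 1.743×10⁷ m.
Transfer ellipse a_t = (r₁ + r₂)/2 = 1.010×10⁷ m.
At r₁: circular v_c1 = √(μ/r₁) = 2819 m/s; transfer-periherm v_p = √[μ(2/r₁ − 1/a_t)] = 3703 m/s.
Δv₁ = v_p − v_c1 = 884.1 m/s.
At r₂: circular v_c2 = √(μ/r₂) = 1124 m/s; transfer-apoherm v_a = √[μ(2/r₂ − 1/a_t)] = 588.9 m/s.
Δv₂ = v_c2 − v_a = 535.3 m/s.
Total Δv = Δv₁ + Δv₂ = 1419 m/s = 1.419 km/s.

Δv_total ≈ 1.419 km/s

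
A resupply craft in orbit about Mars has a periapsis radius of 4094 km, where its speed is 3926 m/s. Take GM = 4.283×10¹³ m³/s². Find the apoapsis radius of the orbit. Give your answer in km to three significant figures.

apoapsis radius ≈ 11500 km

r_p = 4.094×10⁶ m.
Specific energy ε = v²/2 − μ/r = -2.755×10⁶ J/kg, so a = −μ/(2ε) = 7.773×10⁶ m.
The apsides satisfy r_p + r_a = 2a, so the apoapsis radius is 2a − r_p = 1.145×10⁷ m = 11453 km.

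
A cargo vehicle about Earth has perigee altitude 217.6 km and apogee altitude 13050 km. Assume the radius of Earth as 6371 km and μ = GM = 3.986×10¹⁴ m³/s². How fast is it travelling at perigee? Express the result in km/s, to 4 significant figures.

r_p = 6371 + 217.6 = 6588.6 km = 6.5886×10⁶ m.
r_a = 6371 + 13050 = 19421 km = 1.9421×10⁷ m.
Semi-major axis a = (r_p + r_a)/2 = 13005 km = 1.300×10⁷ m.
Vis-viva: v² = μ(2/r − 1/a) = 3.986×10¹⁴ × (3.036×10⁻⁷ − 7.689×10⁻⁸) = 9.035×10⁷ m²/s².
v = 9505 m/s = 9.505 km/s.

v ≈ 9.505 km/s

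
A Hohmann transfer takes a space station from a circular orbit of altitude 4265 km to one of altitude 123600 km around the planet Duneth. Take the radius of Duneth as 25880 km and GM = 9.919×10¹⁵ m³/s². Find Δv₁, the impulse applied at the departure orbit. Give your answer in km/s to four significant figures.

r₁ = 25880 + 4265 = 30145 km = 3.0145×10⁷ m.
r₂ = 25880 + 123600 = 149480 km = 1.4948×10⁸ m.
Transfer ellipse a_t = (r₁ + r₂)/2 = 8.981×10⁷ m.
At r₁: circular v_c1 = √(μ/r₁) = 18140 m/s; transfer-periapsis v_p = √[μ(2/r₁ − 1/a_t)] = 23400 m/s.
Δv₁ = v_p − v_c1 = 5262 m/s.
= 5.262 km/s.

Δv ≈ 5.262 km/s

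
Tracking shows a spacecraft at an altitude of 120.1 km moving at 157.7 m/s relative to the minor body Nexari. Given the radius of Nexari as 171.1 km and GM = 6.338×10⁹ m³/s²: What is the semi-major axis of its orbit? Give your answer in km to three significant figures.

r = 171.1 + 120.1 = 291.20 km = 2.912×10⁵ m.
Specific orbital energy ε = v²/2 − μ/r = (157.7)²/2 − 6.338×10⁹/2.912×10⁵ = -9.330×10³ J/kg.
Since ε = −μ/(2a), a = −μ/(2ε) = 3.396×10⁵ m = 339.64 km.

a ≈ 340 km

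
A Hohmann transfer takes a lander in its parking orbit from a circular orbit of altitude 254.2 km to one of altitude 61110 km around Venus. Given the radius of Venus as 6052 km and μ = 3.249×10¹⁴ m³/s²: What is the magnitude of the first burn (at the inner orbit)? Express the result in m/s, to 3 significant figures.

Δv ≈ 2530 m/s

r₁ = 6052 + 254.2 = 6306.2 km = 6.3062×10⁶ m.
r₂ = 6052 + 61110 = 67162 km = 6.7162×10⁷ m.
Transfer ellipse a_t = (r₁ + r₂)/2 = 3.673×10⁷ m.
At r₁: circular v_c1 = √(μ/r₁) = 7178 m/s; transfer-periapsis v_p = √[μ(2/r₁ − 1/a_t)] = 9706 m/s.
Δv₁ = v_p − v_c1 = 2528 m/s.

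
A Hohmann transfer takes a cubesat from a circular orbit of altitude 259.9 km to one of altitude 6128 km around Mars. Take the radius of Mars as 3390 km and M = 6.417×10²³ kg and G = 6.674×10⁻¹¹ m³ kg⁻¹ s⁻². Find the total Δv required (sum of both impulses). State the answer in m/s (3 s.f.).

μ = GM = 6.674×10⁻¹¹ × 6.417×10²³ = 4.283×10¹³ m³/s².
r₁ = 3390 + 259.9 = 3649.9 km = 3.6499×10⁶ m.
r₂ = 3390 + 6128 = 9518.0 km = 9.5180×10⁶ m.
Transfer ellipse a_t = (r₁ + r₂)/2 = 6.584×10⁶ m.
At r₁: circular v_c1 = √(μ/r₁) = 3425 m/s; transfer-periapsis v_p = √[μ(2/r₁ − 1/a_t)] = 4119 m/s.
Δv₁ = v_p − v_c1 = 693.1 m/s.
At r₂: circular v_c2 = √(μ/r₂) = 2121 m/s; transfer-apoapsis v_a = √[μ(2/r₂ − 1/a_t)] = 1579 m/s.
Δv₂ = v_c2 − v_a = 541.9 m/s.
Total Δv = Δv₁ + Δv₂ = 1235 m/s.

Δv_total ≈ 1230 m/s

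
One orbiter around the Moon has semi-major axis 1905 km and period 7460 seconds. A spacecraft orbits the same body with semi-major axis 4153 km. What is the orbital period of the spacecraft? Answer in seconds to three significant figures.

T₂ ≈ 24000 seconds

Kepler's third law: T² ∝ a³, so T₂ = T₁ (a₂/a₁)^(3/2).
a₂/a₁ = 2.180, (a₂/a₁)^(3/2) = 3.219.
T₂ = 7460 × 3.219 = 24010 seconds.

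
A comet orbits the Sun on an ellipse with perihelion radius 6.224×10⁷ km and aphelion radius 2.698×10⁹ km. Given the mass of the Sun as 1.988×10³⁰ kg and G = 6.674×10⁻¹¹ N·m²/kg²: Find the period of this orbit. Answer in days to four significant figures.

μ = GM = 6.674×10⁻¹¹ × 1.988×10³⁰ = 1.327×10²⁰ m³/s².
Semi-major axis a = (r_p + r_a)/2 = (6.2240×10⁷ + 2.6980×10⁹)/2 = 1.3801×10⁹ km = 1.380×10¹² m.
By Kepler's third law T = 2π√(a³/μ) = 2π × 1.408×10⁸ = 8.844×10⁸ s.
= 10240 days.

T ≈ 10240 days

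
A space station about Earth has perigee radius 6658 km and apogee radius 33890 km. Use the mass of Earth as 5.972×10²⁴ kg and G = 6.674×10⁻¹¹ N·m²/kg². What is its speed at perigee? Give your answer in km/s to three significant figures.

v ≈ 10.0 km/s

μ = GM = 6.674×10⁻¹¹ × 5.972×10²⁴ = 3.986×10¹⁴ m³/s².
Semi-major axis a = (r_p + r_a)/2 = 20274 km = 2.027×10⁷ m.
Vis-viva: v² = μ(2/r − 1/a) = 3.986×10¹⁴ × (3.004×10⁻⁷ − 4.932×10⁻⁸) = 1.001×10⁸ m²/s².
v = 10000 m/s = 10.00 km/s.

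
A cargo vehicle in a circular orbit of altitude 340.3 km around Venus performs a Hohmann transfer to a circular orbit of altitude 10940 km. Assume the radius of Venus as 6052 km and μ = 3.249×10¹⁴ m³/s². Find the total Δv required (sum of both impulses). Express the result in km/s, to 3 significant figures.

Δv_total ≈ 2.60 km/s

r₁ = 6052 + 340.3 = 6392.3 km = 6.3923×10⁶ m.
r₂ = 6052 + 10940 = 16992 km = 1.6992×10⁷ m.
Transfer ellipse a_t = (r₁ + r₂)/2 = 1.169×10⁷ m.
At r₁: circular v_c1 = √(μ/r₁) = 7129 m/s; transfer-periapsis v_p = √[μ(2/r₁ − 1/a_t)] = 8595 m/s.
Δv₁ = v_p − v_c1 = 1465 m/s.
At r₂: circular v_c2 = √(μ/r₂) = 4373 m/s; transfer-apoapsis v_a = √[μ(2/r₂ − 1/a_t)] = 3233 m/s.
Δv₂ = v_c2 − v_a = 1140 m/s.
Total Δv = Δv₁ + Δv₂ = 2605 m/s = 2.605 km/s.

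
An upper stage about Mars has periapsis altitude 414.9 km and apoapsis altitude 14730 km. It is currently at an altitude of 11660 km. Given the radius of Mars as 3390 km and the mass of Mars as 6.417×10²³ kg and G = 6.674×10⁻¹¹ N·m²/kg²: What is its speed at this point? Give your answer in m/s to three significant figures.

μ = GM = 6.674×10⁻¹¹ × 6.417×10²³ = 4.283×10¹³ m³/s².
r_p = 3390 + 414.9 = 3804.9 km = 3.8049×10⁶ m.
r_a = 3390 + 14730 = 18120 km = 1.8120×10⁷ m.
r = 3390 + 11660 = 15050 km = 1.505×10⁷ m.
Semi-major axis a = (r_p + r_a)/2 = 10962 km = 1.096×10⁷ m.
Vis-viva: v² = μ(2/r − 1/a) = 4.283×10¹³ × (1.329×10⁻⁷ − 9.122×10⁻⁸) = 1.785×10⁶ m²/s².
v = 1336 m/s.

v ≈ 1340 m/s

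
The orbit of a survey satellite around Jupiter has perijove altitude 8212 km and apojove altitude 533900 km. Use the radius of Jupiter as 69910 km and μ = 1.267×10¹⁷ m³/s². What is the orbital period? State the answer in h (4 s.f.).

T ≈ 30.87 h

r_p = 69910 + 8212 = 78122 km = 7.8122×10⁷ m.
r_a = 69910 + 533900 = 603810 km = 6.0381×10⁸ m.
Semi-major axis a = (r_p + r_a)/2 = (78122 + 6.0381×10⁵)/2 = 3.4097×10⁵ km = 3.410×10⁸ m.
By Kepler's third law T = 2π√(a³/μ) = 2π × 1.769×10⁴ = 1.111×10⁵ s.
= 30.87 h.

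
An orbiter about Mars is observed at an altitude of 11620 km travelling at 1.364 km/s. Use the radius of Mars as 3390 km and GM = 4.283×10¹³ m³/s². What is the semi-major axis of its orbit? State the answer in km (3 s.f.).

r = 3390 + 11620 = 15010 km = 1.501×10⁷ m.
Vis-viva rearranged: 1/a = 2/r − v²/μ = 1.332×10⁻⁷ − 4.344×10⁻⁸ = 8.981×10⁻⁸ m⁻¹.
a = 1.114×10⁷ m = 11135 km.

a ≈ 11100 km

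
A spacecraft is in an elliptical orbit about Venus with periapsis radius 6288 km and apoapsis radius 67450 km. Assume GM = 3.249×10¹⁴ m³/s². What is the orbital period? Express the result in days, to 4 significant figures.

Semi-major axis a = (r_p + r_a)/2 = (6288.0 + 67450)/2 = 36869 km = 3.687×10⁷ m.
By Kepler's third law T = 2π√(a³/μ) = 2π × 1.242×10⁴ = 7.804×10⁴ s.
= 0.9032 days.

T ≈ 0.9032 days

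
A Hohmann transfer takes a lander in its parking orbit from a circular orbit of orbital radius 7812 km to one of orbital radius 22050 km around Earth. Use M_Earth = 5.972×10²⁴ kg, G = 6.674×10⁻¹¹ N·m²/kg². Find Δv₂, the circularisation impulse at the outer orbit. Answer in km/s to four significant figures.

Δv ≈ 1.176 km/s

μ = GM = 6.674×10⁻¹¹ × 5.972×10²⁴ = 3.986×10¹⁴ m³/s².
r₁ = 7812 km = 7.812×10⁶ m.
r₂ = 22050 km = 2.205×10⁷ m.
Transfer ellipse a_t = (r₁ + r₂)/2 = 1.493×10⁷ m.
At r₁: circular v_c1 = √(μ/r₁) = 7143 m/s; transfer-perigee v_p = √[μ(2/r₁ − 1/a_t)] = 8680 m/s.
At r₂: circular v_c2 = √(μ/r₂) = 4252 m/s; transfer-apogee v_a = √[μ(2/r₂ − 1/a_t)] = 3075 m/s.
Δv₂ = v_c2 − v_a = 1176 m/s.
= 1.176 km/s.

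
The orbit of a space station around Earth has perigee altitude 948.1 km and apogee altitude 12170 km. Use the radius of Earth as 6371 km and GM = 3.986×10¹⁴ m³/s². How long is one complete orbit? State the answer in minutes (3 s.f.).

r_p = 6371 + 948.1 = 7319.1 km = 7.3191×10⁶ m.
r_a = 6371 + 12170 = 18541 km = 1.8541×10⁷ m.
Semi-major axis a = (r_p + r_a)/2 = (7319.1 + 18541)/2 = 12930 km = 1.293×10⁷ m.
By Kepler's third law T = 2π√(a³/μ) = 2π × 2.329×10³ = 1.463×10⁴ s.
= 243.9 minutes.

T ≈ 244 minutes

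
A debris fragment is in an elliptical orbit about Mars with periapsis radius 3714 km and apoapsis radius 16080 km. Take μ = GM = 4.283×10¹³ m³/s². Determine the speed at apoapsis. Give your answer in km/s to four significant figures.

Semi-major axis a = (r_p + r_a)/2 = 9897.0 km = 9.897×10⁶ m.
Vis-viva: v² = μ(2/r − 1/a) = 4.283×10¹³ × (1.244×10⁻⁷ − 1.010×10⁻⁷) = 9.995×10⁵ m²/s².
v = 999.8 m/s = 0.9998 km/s.

v ≈ 0.9998 km/s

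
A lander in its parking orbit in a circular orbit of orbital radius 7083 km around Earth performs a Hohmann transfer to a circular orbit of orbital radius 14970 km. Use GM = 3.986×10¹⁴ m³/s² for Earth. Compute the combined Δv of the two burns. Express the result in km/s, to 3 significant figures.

Δv_total ≈ 2.26 km/s

r₁ = 7083 km = 7.083×10⁶ m.
r₂ = 14970 km = 1.497×10⁷ m.
Transfer ellipse a_t = (r₁ + r₂)/2 = 1.103×10⁷ m.
At r₁: circular v_c1 = √(μ/r₁) = 7502 m/s; transfer-perigee v_p = √[μ(2/r₁ − 1/a_t)] = 8741 m/s.
Δv₁ = v_p − v_c1 = 1239 m/s.
At r₂: circular v_c2 = √(μ/r₂) = 5160 m/s; transfer-apogee v_a = √[μ(2/r₂ − 1/a_t)] = 4136 m/s.
Δv₂ = v_c2 − v_a = 1024 m/s.
Total Δv = Δv₁ + Δv₂ = 2264 m/s = 2.264 km/s.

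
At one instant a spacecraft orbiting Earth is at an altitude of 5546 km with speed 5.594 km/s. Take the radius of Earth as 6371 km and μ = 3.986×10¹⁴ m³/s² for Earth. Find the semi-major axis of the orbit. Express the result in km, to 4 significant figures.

r = 6371 + 5546 = 11917 km = 1.192×10⁷ m.
Specific orbital energy ε = v²/2 − μ/r = (5594)²/2 − 3.986×10¹⁴/1.192×10⁷ = -1.780×10⁷ J/kg.
Since ε = −μ/(2a), a = −μ/(2ε) = 1.120×10⁷ m = 11196 km.

a ≈ 11200 km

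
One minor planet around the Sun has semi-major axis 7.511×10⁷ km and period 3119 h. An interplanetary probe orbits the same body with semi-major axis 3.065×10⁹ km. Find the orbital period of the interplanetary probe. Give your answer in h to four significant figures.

Kepler's third law: T² ∝ a³, so T₂ = T₁ (a₂/a₁)^(3/2).
a₂/a₁ = 40.81, (a₂/a₁)^(3/2) = 260.7.
T₂ = 3119 × 260.7 = 8.130×10⁵ h.

T₂ ≈ 8.130×10⁵ h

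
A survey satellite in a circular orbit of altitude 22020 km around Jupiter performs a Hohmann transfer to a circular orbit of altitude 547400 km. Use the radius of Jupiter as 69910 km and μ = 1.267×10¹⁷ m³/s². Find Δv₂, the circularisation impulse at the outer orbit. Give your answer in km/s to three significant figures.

Δv ≈ 7.03 km/s

r₁ = 69910 + 22020 = 91930 km = 9.1930×10⁷ m.
r₂ = 69910 + 547400 = 617310 km = 6.1731×10⁸ m.
Transfer ellipse a_t = (r₁ + r₂)/2 = 3.546×10⁸ m.
At r₁: circular v_c1 = √(μ/r₁) = 37120 m/s; transfer-perijove v_p = √[μ(2/r₁ − 1/a_t)] = 48980 m/s.
At r₂: circular v_c2 = √(μ/r₂) = 14330 m/s; transfer-apojove v_a = √[μ(2/r₂ − 1/a_t)] = 7294 m/s.
Δv₂ = v_c2 − v_a = 7032 m/s.
= 7.032 km/s.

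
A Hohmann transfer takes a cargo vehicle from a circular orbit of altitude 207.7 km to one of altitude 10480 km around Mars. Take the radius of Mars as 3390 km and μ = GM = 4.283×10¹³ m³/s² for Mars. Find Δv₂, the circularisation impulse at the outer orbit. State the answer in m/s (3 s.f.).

Δv ≈ 629 m/s

r₁ = 3390 + 207.7 = 3597.7 km = 3.5977×10⁶ m.
r₂ = 3390 + 10480 = 13870 km = 1.3870×10⁷ m.
Transfer ellipse a_t = (r₁ + r₂)/2 = 8.734×10⁶ m.
At r₁: circular v_c1 = √(μ/r₁) = 3450 m/s; transfer-periapsis v_p = √[μ(2/r₁ − 1/a_t)] = 4348 m/s.
At r₂: circular v_c2 = √(μ/r₂) = 1757 m/s; transfer-apoapsis v_a = √[μ(2/r₂ − 1/a_t)] = 1128 m/s.
Δv₂ = v_c2 − v_a = 629.4 m/s.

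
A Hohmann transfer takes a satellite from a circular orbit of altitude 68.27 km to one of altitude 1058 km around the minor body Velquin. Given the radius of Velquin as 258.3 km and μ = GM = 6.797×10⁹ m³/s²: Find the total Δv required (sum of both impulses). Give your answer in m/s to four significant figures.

r₁ = 258.3 + 68.27 = 326.57 km = 3.2657×10⁵ m.
r₂ = 258.3 + 1058 = 1316.3 km = 1.3163×10⁶ m.
Transfer ellipse a_t = (r₁ + r₂)/2 = 8.214×10⁵ m.
At r₁: circular v_c1 = √(μ/r₁) = 144.3 m/s; transfer-periapsis v_p = √[μ(2/r₁ − 1/a_t)] = 182.6 m/s.
Δv₁ = v_p − v_c1 = 38.36 m/s.
At r₂: circular v_c2 = √(μ/r₂) = 71.86 m/s; transfer-apoapsis v_a = √[μ(2/r₂ − 1/a_t)] = 45.31 m/s.
Δv₂ = v_c2 − v_a = 26.55 m/s.
Total Δv = Δv₁ + Δv₂ = 64.91 m/s.

Δv_total ≈ 64.91 m/s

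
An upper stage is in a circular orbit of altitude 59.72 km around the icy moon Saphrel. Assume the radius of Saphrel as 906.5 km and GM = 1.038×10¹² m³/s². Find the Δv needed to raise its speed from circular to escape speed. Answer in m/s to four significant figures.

r = 906.5 + 59.72 = 966.22 km = 9.6622×10⁵ m.
Circular speed v_c = √(μ/r) = 1036 m/s.
Escape speed v_esc = √(2μ/r) = √2 × v_c = 1466 m/s.
Δv = v_esc − v_c = 429.3 m/s.

Δv ≈ 429.3 m/s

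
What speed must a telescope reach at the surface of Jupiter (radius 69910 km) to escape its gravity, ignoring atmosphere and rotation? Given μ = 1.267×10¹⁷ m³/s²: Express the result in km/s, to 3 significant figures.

r = R = 6.991×10⁷ m.
Escape speed v_esc = √(2μ/r) = √(2 × 1.267×10¹⁷ / 6.991×10⁷) = √(3.625×10⁹) = 60210 m/s.
= 60.21 km/s.

v_esc ≈ 60.2 km/s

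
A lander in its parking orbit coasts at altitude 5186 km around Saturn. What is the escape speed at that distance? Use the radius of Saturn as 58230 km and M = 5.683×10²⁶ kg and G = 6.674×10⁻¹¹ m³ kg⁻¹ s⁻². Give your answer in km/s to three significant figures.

v_esc ≈ 34.6 km/s

μ = GM = 6.674×10⁻¹¹ × 5.683×10²⁶ = 3.793×10¹⁶ m³/s².
r = 58230 + 5186 = 63416 km = 6.3416×10⁷ m.
Escape speed v_esc = √(2μ/r) = √(2 × 3.793×10¹⁶ / 6.342×10⁷) = √(1.196×10⁹) = 34590 m/s.
= 34.59 km/s.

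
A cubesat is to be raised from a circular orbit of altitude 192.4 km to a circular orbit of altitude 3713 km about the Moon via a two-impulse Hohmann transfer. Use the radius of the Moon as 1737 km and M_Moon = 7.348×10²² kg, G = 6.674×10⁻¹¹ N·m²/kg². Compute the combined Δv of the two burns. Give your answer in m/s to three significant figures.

μ = GM = 6.674×10⁻¹¹ × 7.348×10²² = 4.904×10¹² m³/s².
r₁ = 1737 + 192.4 = 1929.4 km = 1.9294×10⁶ m.
r₂ = 1737 + 3713 = 5450.0 km = 5.4500×10⁶ m.
Transfer ellipse a_t = (r₁ + r₂)/2 = 3.690×10⁶ m.
At r₁: circular v_c1 = √(μ/r₁) = 1594 m/s; transfer-perilune v_p = √[μ(2/r₁ − 1/a_t)] = 1938 m/s.
Δv₁ = v_p − v_c1 = 343.3 m/s.
At r₂: circular v_c2 = √(μ/r₂) = 948.6 m/s; transfer-apolune v_a = √[μ(2/r₂ − 1/a_t)] = 686.0 m/s.
Δv₂ = v_c2 − v_a = 262.6 m/s.
Total Δv = Δv₁ + Δv₂ = 606.0 m/s.

Δv_total ≈ 606 m/s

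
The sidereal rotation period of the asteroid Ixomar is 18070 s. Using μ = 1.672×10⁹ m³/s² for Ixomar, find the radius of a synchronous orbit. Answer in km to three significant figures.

r_sync ≈ 240 km

A synchronous orbit has period T, so by Kepler's third law a = (μT²/4π²)^(1/3).
μT²/4π² = 1.672×10⁹ × (1.807×10⁴)² / 39.48 = 1.383×10¹⁶ m³.
a = 2.400×10⁵ m = 240.03 km.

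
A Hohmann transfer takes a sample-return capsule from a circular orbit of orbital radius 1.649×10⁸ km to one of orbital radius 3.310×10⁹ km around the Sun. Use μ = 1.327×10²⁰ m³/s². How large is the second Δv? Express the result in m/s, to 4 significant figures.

Δv ≈ 4381 m/s

r₁ = 1.649×10⁸ km = 1.649×10¹¹ m.
r₂ = 3.310×10⁹ km = 3.310×10¹² m.
Transfer ellipse a_t = (r₁ + r₂)/2 = 1.737×10¹² m.
At r₁: circular v_c1 = √(μ/r₁) = 28370 m/s; transfer-perihelion v_p = √[μ(2/r₁ − 1/a_t)] = 39150 m/s.
At r₂: circular v_c2 = √(μ/r₂) = 6332 m/s; transfer-aphelion v_a = √[μ(2/r₂ − 1/a_t)] = 1951 m/s.
Δv₂ = v_c2 − v_a = 4381 m/s.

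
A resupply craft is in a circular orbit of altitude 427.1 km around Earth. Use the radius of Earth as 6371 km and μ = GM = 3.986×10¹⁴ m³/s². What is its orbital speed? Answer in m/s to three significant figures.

v ≈ 7660 m/s

r = 6371 + 427.1 = 6798.1 km = 6.7981×10⁶ m.
For a circular orbit v = √(μ/r) = √(3.986×10¹⁴ / 6.798×10⁶) = √(5.863×10⁷) = 7657 m/s.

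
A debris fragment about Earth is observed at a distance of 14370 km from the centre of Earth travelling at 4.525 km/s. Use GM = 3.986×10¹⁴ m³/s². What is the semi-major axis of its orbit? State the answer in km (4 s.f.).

r = 1.437×10⁷ m.
Specific orbital energy ε = v²/2 − μ/r = (4525)²/2 − 3.986×10¹⁴/1.437×10⁷ = -1.750×10⁷ J/kg.
Since ε = −μ/(2a), a = −μ/(2ε) = 1.139×10⁷ m = 11388 km.

a ≈ 11390 km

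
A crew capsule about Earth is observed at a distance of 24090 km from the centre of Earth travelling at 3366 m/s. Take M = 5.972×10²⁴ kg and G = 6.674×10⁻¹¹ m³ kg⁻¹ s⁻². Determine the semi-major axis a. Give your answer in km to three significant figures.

μ = GM = 6.674×10⁻¹¹ × 5.972×10²⁴ = 3.986×10¹⁴ m³/s².
r = 2.409×10⁷ m.
Vis-viva rearranged: 1/a = 2/r − v²/μ = 8.302×10⁻⁸ − 2.843×10⁻⁸ = 5.460×10⁻⁸ m⁻¹.
a = 1.832×10⁷ m = 18317 km.

a ≈ 18300 km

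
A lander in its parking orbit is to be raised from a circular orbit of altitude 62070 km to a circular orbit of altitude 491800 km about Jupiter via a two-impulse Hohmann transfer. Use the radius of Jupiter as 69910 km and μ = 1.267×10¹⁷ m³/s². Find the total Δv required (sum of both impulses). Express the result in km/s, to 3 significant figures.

r₁ = 69910 + 62070 = 131980 km = 1.3198×10⁸ m.
r₂ = 69910 + 491800 = 561710 km = 5.6171×10⁸ m.
Transfer ellipse a_t = (r₁ + r₂)/2 = 3.468×10⁸ m.
At r₁: circular v_c1 = √(μ/r₁) = 30980 m/s; transfer-perijove v_p = √[μ(2/r₁ − 1/a_t)] = 39430 m/s.
Δv₁ = v_p − v_c1 = 8446 m/s.
At r₂: circular v_c2 = √(μ/r₂) = 15020 m/s; transfer-apojove v_a = √[μ(2/r₂ − 1/a_t)] = 9264 m/s.
Δv₂ = v_c2 − v_a = 5754 m/s.
Total Δv = Δv₁ + Δv₂ = 14200 m/s = 14.20 km/s.

Δv_total ≈ 14.2 km/s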